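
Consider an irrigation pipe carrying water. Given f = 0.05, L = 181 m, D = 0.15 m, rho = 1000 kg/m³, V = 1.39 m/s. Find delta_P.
Formula: \Delta P = f \frac{L}{D} \frac{\rho V^2}{2}
delta_P = 0.05·(181/0.15)·0.5·1000·1.39²/1000 = 58.29 kPa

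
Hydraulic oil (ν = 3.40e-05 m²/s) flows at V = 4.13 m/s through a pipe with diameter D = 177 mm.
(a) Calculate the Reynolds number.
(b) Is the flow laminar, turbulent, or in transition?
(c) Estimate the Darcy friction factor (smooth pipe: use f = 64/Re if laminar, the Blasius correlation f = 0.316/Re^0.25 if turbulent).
(a) Re = V·D/ν = 4.13·0.177/3.40e-05 = 21500
(b) Flow regime: turbulent (Re > 4000)
(c) Friction factor: f = 0.316/Re^0.25 = 0.316/21500^0.25 = 0.0261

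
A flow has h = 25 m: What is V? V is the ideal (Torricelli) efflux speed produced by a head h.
Formula: V = \sqrt{2 g h}
V = √(2·9.81·25) = 22.15 m/s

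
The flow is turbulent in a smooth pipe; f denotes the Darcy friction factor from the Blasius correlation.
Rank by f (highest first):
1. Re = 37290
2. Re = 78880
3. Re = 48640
Case 1: f = 0.02274
Case 2: f = 0.01886
Case 3: f = 0.02128
Ranking (highest first): 1, 3, 2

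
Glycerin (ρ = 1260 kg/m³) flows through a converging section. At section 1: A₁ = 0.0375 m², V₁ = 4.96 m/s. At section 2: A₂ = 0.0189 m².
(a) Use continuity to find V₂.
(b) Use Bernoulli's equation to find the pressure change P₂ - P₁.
(a) Continuity: A₁V₁=A₂V₂ -> V₂=A₁V₁/A₂=0.0375*4.96/0.0189=9.84 m/s
(b) Bernoulli: P₂-P₁=0.5*rho*(V₁^2-V₂^2)/1000=0.5*1260*(4.96^2-9.84^2)/1000=-45.5 kPa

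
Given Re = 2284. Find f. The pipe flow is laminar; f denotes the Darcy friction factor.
Formula: f = \frac{64}{Re}
f = 64/2284 = 0.02802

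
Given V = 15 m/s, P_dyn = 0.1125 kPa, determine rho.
Formula: P_{dyn} = \frac{1}{2} \rho V^2
Substituting knowns: 0.1125 = 0.5·rho·15²/1000
Solving for rho: rho = 2·(0.1125·1000)/15² = 1 kg/m³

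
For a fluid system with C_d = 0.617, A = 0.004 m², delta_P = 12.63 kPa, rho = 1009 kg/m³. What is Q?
Formula: Q = C_d A \sqrt{\frac{2 \Delta P}{\rho}}
Q = 0.617·0.004·√(2·(12.63·1000)/1009)·1000 = 12.35 L/s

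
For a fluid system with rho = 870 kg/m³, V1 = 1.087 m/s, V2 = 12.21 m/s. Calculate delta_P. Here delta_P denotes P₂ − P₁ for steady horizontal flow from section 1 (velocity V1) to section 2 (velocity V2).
Formula: \Delta P = \frac{1}{2} \rho (V_1^2 - V_2^2)
delta_P = 0.5·870·(1.087² − 12.21²)/1000 = -64.34 kPa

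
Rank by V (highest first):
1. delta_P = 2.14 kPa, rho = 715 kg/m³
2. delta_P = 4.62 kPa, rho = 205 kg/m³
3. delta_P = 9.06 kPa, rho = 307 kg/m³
Case 1: V = 2.447 m/s
Case 2: V = 6.714 m/s
Case 3: V = 7.683 m/s
Ranking (highest first): 3, 2, 1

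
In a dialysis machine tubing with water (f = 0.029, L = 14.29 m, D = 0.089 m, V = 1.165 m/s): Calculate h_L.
Formula: h_L = f \frac{L}{D} \frac{V^2}{2g}
h_L = 0.029·(14.29/0.089)·1.165²/(2·9.81) = 0.3221 m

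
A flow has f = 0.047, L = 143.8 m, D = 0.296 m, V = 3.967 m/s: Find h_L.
Formula: h_L = f \frac{L}{D} \frac{V^2}{2g}
h_L = 0.047·(143.8/0.296)·3.967²/(2·9.81) = 18.31 m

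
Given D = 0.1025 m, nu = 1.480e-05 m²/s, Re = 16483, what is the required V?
Formula: Re = \frac{V D}{\nu}
Substituting knowns: 16483 = V·0.1025/1.480e-05
Solving for V: V = 16483·1.480e-05/0.1025 = 2.38 m/s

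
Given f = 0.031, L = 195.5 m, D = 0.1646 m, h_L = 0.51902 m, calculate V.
Formula: h_L = f \frac{L}{D} \frac{V^2}{2g}
Substituting knowns: 0.51902 = 0.031·(195.5/0.1646)·V²/(2·9.81)
Solving for V: V = √(0.51902·2·9.81/(0.031·(195.5/0.1646))) = 0.5259 m/s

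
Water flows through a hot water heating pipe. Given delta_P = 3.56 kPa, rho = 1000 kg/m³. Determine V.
Formula: V = \sqrt{\frac{2 \Delta P}{\rho}}
V = √(2·(3.56·1000)/1000) = 2.668 m/s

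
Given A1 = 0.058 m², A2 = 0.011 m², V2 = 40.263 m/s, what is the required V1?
Formula: V_2 = \frac{A_1 V_1}{A_2}
Substituting knowns: 40.263 = 0.058·V1/0.011
Solving for V1: V1 = 40.263·0.011/0.058 = 7.636 m/s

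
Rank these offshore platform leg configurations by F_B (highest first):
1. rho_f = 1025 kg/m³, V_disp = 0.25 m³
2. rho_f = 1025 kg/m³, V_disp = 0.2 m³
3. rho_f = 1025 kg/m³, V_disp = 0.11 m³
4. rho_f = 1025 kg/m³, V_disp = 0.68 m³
Case 1: F_B = 2514 N
Case 2: F_B = 2011 N
Case 3: F_B = 1106 N
Case 4: F_B = 6838 N
Ranking (highest first): 4, 1, 2, 3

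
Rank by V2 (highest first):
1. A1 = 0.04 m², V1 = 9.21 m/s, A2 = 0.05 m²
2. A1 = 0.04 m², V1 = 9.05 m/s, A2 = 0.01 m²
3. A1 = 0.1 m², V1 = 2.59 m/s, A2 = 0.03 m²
Case 1: V2 = 7.368 m/s
Case 2: V2 = 36.2 m/s
Case 3: V2 = 8.633 m/s
Ranking (highest first): 2, 3, 1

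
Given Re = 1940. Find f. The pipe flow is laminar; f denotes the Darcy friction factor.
Formula: f = \frac{64}{Re}
f = 64/1940 = 0.03299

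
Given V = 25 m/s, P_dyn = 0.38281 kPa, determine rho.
Formula: P_{dyn} = \frac{1}{2} \rho V^2
Substituting knowns: 0.38281 = 0.5·rho·25²/1000
Solving for rho: rho = 2·(0.38281·1000)/25² = 1.225 kg/m³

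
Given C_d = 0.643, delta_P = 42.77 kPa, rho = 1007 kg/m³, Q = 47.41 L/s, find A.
Formula: Q = C_d A \sqrt{\frac{2 \Delta P}{\rho}}
Substituting knowns: 47.41 = 0.643·A·√(2·(42.77·1000)/1007)·1000
Solving for A: A = (47.41/1000)/(0.643·√(2·(42.77·1000)/1007)) = 0.008 m²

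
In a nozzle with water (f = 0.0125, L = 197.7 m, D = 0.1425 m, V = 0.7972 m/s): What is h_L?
Formula: h_L = f \frac{L}{D} \frac{V^2}{2g}
h_L = 0.0125·(197.7/0.1425)·0.7972²/(2·9.81) = 0.5617 m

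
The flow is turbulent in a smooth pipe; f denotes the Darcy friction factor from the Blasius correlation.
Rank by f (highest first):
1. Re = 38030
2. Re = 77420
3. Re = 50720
Case 1: f = 0.02263
Case 2: f = 0.01894
Case 3: f = 0.02106
Ranking (highest first): 1, 3, 2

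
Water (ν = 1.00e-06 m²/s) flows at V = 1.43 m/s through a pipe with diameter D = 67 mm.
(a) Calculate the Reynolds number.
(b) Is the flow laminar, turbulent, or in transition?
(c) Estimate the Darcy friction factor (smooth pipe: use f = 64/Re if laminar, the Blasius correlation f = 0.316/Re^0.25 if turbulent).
(a) Re = V·D/ν = 1.43·0.067/1.00e-06 = 95810
(b) Flow regime: turbulent (Re > 4000)
(c) Friction factor: f = 0.316/Re^0.25 = 0.316/95810^0.25 = 0.01796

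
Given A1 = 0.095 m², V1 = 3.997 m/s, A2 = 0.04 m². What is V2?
Formula: V_2 = \frac{A_1 V_1}{A_2}
V2 = 0.095·3.997/0.04 = 9.493 m/s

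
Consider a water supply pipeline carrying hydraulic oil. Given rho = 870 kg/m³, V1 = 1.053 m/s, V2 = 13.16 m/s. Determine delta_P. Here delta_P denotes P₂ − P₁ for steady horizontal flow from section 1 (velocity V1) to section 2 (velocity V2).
Formula: \Delta P = \frac{1}{2} \rho (V_1^2 - V_2^2)
delta_P = 0.5·870·(1.053² − 13.16²)/1000 = -74.85 kPa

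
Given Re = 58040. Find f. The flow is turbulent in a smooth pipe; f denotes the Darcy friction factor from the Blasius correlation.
Formula: f = \frac{0.316}{Re^{0.25}}
f = 0.316/58040^0.25 = 0.02036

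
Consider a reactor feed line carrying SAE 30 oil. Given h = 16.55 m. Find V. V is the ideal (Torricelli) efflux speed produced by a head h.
Formula: V = \sqrt{2 g h}
V = √(2·9.81·16.55) = 18.02 m/s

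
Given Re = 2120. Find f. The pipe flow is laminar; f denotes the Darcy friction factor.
Formula: f = \frac{64}{Re}
f = 64/2120 = 0.03019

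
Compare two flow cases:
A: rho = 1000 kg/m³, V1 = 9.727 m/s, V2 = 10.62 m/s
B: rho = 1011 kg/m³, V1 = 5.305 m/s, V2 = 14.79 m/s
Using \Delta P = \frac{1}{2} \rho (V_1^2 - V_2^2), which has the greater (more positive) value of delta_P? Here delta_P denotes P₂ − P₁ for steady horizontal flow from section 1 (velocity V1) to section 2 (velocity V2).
delta_P(A) = -9.085 kPa, delta_P(B) = -96.35 kPa. Answer: A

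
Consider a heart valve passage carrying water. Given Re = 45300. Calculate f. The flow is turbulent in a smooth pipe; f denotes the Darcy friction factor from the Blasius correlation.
Formula: f = \frac{0.316}{Re^{0.25}}
f = 0.316/45300^0.25 = 0.02166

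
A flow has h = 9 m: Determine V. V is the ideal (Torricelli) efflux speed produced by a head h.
Formula: V = \sqrt{2 g h}
V = √(2·9.81·9) = 13.29 m/s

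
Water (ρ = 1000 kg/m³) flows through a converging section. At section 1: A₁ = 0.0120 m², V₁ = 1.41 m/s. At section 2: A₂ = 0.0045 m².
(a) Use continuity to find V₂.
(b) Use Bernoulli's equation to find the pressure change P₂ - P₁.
(a) Continuity: A₁V₁=A₂V₂ -> V₂=A₁V₁/A₂=0.0120*1.41/0.0045=3.76 m/s
(b) Bernoulli: P₂-P₁=0.5*rho*(V₁^2-V₂^2)/1000=0.5*1000*(1.41^2-3.76^2)/1000=-6.075 kPa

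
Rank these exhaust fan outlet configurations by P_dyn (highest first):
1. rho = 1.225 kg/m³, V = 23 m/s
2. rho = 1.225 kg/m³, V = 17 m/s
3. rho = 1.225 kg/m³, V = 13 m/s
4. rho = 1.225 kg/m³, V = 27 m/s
Case 1: P_dyn = 0.324 kPa
Case 2: P_dyn = 0.177 kPa
Case 3: P_dyn = 0.1035 kPa
Case 4: P_dyn = 0.4465 kPa
Ranking (highest first): 4, 1, 2, 3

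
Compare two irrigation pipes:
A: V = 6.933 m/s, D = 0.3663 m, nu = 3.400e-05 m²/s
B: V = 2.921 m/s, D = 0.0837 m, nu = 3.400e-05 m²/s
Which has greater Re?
Re(A) = 74693, Re(B) = 7191. Answer: A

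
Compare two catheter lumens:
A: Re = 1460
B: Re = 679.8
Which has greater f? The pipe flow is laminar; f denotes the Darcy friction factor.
f(A) = 0.04384, f(B) = 0.09415. Answer: B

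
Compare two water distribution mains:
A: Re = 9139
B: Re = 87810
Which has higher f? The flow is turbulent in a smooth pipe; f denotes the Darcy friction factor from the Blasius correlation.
f(A) = 0.03232, f(B) = 0.01836. Answer: A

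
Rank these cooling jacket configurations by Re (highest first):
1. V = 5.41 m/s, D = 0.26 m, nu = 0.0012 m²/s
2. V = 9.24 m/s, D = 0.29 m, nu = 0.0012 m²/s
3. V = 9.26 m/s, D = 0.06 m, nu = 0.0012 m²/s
Case 1: Re = 1172
Case 2: Re = 2233
Case 3: Re = 463
Ranking (highest first): 2, 1, 3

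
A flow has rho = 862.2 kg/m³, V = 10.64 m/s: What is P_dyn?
Formula: P_{dyn} = \frac{1}{2} \rho V^2
P_dyn = 0.5·862.2·10.64²/1000 = 48.8 kPa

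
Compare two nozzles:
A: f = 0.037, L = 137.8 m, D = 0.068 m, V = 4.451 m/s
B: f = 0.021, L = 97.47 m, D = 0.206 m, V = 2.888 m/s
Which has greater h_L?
h_L(A) = 75.71 m, h_L(B) = 4.224 m. Answer: A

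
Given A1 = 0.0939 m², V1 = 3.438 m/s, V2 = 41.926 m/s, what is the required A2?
Formula: V_2 = \frac{A_1 V_1}{A_2}
Substituting knowns: 41.926 = 0.0939·3.438/A2
Solving for A2: A2 = 0.0939·3.438/41.926 = 0.0077 m²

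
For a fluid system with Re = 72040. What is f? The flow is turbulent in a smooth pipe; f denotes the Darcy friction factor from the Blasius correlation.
Formula: f = \frac{0.316}{Re^{0.25}}
f = 0.316/72040^0.25 = 0.01929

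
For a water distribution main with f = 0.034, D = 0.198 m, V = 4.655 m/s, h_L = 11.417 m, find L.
Formula: h_L = f \frac{L}{D} \frac{V^2}{2g}
Substituting knowns: 11.417 = 0.034·(L/0.198)·4.655²/(2·9.81)
Solving for L: L = 11.417·2·9.81·0.198/(0.034·4.655²) = 60.2 m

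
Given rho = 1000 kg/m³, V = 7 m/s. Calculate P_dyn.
Formula: P_{dyn} = \frac{1}{2} \rho V^2
P_dyn = 0.5·1000·7²/1000 = 24.5 kPa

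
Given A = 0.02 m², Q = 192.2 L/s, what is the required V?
Formula: Q = A V
Substituting knowns: 192.2 = 0.02·V·1000
Solving for V: V = (192.2/1000)/0.02 = 9.61 m/s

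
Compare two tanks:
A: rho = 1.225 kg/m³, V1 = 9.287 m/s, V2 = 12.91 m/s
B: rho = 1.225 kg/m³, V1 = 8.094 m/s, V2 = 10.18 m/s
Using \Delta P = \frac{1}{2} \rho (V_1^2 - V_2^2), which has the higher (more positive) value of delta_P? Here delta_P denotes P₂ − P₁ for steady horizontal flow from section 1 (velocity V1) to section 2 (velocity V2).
delta_P(A) = -0.04926 kPa, delta_P(B) = -0.02335 kPa. Answer: B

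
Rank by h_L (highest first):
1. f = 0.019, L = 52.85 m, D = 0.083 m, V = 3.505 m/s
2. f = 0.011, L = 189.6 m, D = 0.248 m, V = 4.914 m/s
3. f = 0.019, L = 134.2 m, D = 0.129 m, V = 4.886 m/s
Case 1: h_L = 7.575 m
Case 2: h_L = 10.35 m
Case 3: h_L = 24.05 m
Ranking (highest first): 3, 2, 1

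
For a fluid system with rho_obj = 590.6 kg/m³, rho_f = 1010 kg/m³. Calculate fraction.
Formula: f_{sub} = \frac{\rho_{obj}}{\rho_f}
fraction = 590.6/1010 = 0.5848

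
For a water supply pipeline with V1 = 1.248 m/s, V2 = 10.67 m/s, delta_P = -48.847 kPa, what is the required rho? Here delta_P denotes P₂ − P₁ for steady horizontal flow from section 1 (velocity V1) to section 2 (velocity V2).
Formula: \Delta P = \frac{1}{2} \rho (V_1^2 - V_2^2)
Substituting knowns: -48.847 = 0.5·rho·(1.248² − 10.67²)/1000
Solving for rho: rho = 2·(-48.847·1000)/(1.248² − 10.67²) = 870 kg/m³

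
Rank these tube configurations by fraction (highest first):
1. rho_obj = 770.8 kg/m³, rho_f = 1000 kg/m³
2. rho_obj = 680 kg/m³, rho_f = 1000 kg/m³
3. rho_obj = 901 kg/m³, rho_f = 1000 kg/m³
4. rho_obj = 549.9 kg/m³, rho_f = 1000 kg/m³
Case 1: fraction = 0.7708
Case 2: fraction = 0.68
Case 3: fraction = 0.901
Case 4: fraction = 0.5499
Ranking (highest first): 3, 1, 2, 4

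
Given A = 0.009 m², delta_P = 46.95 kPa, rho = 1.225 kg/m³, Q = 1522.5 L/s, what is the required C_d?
Formula: Q = C_d A \sqrt{\frac{2 \Delta P}{\rho}}
Substituting knowns: 1522.5 = C_d·0.009·√(2·(46.95·1000)/1.225)·1000
Solving for C_d: C_d = (1522.5/1000)/(0.009·√(2·(46.95·1000)/1.225)) = 0.611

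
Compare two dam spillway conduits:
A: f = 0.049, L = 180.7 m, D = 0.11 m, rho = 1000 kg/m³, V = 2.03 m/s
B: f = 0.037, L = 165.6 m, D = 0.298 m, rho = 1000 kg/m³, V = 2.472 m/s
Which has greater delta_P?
delta_P(A) = 165.9 kPa, delta_P(B) = 62.82 kPa. Answer: A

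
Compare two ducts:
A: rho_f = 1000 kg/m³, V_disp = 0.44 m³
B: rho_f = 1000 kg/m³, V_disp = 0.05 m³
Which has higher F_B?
F_B(A) = 4316 N, F_B(B) = 490.5 N. Answer: A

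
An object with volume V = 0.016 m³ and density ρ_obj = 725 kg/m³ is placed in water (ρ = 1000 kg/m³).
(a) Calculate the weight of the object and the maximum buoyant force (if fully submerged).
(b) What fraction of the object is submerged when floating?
(a) W=rho_obj*g*V=725*9.81*0.016=113.8 N; F_B(max)=rho*g*V=1000*9.81*0.016=157.0 N
(b) Floating fraction=rho_obj/rho=725/1000=0.725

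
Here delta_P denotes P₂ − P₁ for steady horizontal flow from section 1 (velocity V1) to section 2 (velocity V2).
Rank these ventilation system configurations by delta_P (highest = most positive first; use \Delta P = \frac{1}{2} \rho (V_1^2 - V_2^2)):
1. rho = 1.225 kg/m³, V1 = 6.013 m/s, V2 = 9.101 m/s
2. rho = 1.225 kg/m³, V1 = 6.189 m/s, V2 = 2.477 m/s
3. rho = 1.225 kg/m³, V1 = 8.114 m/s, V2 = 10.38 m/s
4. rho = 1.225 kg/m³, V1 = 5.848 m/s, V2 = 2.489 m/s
Case 1: delta_P = -0.02859 kPa
Case 2: delta_P = 0.0197 kPa
Case 3: delta_P = -0.02567 kPa
Case 4: delta_P = 0.01715 kPa
Ranking (highest first): 2, 4, 3, 1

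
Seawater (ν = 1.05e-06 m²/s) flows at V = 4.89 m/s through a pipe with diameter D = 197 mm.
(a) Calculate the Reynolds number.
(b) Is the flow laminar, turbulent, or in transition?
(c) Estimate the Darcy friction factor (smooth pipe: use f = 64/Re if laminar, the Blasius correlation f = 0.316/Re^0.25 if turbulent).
(a) Re = V·D/ν = 4.89·0.197/1.05e-06 = 917460
(b) Flow regime: turbulent (Re > 4000)
(c) Friction factor: f = 0.316/Re^0.25 = 0.316/917460^0.25 = 0.01021 (Blasius is strictly valid for Re ≲ 1e5; used here as the smooth-pipe estimate the problem specifies)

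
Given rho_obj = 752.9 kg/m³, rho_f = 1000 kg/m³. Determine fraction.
Formula: f_{sub} = \frac{\rho_{obj}}{\rho_f}
fraction = 752.9/1000 = 0.7529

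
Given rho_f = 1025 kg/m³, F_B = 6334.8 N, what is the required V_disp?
Formula: F_B = \rho_f g V_{disp}
Substituting knowns: 6334.8 = 1025·9.81·V_disp
Solving for V_disp: V_disp = 6334.8/(1025·9.81) = 0.63 m³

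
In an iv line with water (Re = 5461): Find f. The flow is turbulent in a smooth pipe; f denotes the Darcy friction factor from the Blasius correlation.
Formula: f = \frac{0.316}{Re^{0.25}}
f = 0.316/5461^0.25 = 0.03676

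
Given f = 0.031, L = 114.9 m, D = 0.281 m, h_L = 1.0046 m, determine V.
Formula: h_L = f \frac{L}{D} \frac{V^2}{2g}
Substituting knowns: 1.0046 = 0.031·(114.9/0.281)·V²/(2·9.81)
Solving for V: V = √(1.0046·2·9.81/(0.031·(114.9/0.281))) = 1.247 m/s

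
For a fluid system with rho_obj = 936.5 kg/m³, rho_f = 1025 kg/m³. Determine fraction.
Formula: f_{sub} = \frac{\rho_{obj}}{\rho_f}
fraction = 936.5/1025 = 0.9137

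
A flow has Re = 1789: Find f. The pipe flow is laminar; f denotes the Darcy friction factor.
Formula: f = \frac{64}{Re}
f = 64/1789 = 0.03577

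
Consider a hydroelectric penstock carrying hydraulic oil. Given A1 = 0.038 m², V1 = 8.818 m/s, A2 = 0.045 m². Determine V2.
Formula: V_2 = \frac{A_1 V_1}{A_2}
V2 = 0.038·8.818/0.045 = 7.446 m/s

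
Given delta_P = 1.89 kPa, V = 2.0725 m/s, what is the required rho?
Formula: V = \sqrt{\frac{2 \Delta P}{\rho}}
Substituting knowns: 2.0725 = √(2·(1.89·1000)/rho)
Solving for rho: rho = 2·(1.89·1000)/2.0725² = 880 kg/m³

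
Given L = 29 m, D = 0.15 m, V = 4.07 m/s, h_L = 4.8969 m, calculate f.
Formula: h_L = f \frac{L}{D} \frac{V^2}{2g}
Substituting knowns: 4.8969 = f·(29/0.15)·4.07²/(2·9.81)
Solving for f: f = 4.8969·2·9.81/((29/0.15)·4.07²) = 0.03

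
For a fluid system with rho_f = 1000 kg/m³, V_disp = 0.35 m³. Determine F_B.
Formula: F_B = \rho_f g V_{disp}
F_B = 1000·9.81·0.35 = 3434 N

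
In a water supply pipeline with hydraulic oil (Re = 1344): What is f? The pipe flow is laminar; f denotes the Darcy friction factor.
Formula: f = \frac{64}{Re}
f = 64/1344 = 0.04762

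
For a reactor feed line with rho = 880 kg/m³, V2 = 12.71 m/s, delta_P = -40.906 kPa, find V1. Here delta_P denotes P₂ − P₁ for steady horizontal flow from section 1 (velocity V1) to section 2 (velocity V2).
Formula: \Delta P = \frac{1}{2} \rho (V_1^2 - V_2^2)
Substituting knowns: -40.906 = 0.5·880·(V1² − 12.71²)/1000
Solving for V1: V1 = √(12.71² + 2·(-40.906·1000)/880) = 8.281 m/s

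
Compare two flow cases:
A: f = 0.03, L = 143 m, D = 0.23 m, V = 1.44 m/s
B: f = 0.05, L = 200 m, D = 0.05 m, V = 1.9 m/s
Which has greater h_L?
h_L(A) = 1.971 m, h_L(B) = 36.8 m. Answer: B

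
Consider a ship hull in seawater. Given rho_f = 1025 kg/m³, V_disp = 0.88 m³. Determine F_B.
Formula: F_B = \rho_f g V_{disp}
F_B = 1025·9.81·0.88 = 8849 N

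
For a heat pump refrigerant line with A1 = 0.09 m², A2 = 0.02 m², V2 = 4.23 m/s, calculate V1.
Formula: V_2 = \frac{A_1 V_1}{A_2}
Substituting knowns: 4.23 = 0.09·V1/0.02
Solving for V1: V1 = 4.23·0.02/0.09 = 0.94 m/s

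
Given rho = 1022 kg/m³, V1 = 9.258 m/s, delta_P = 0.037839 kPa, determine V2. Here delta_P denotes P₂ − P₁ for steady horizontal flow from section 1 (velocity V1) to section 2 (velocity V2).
Formula: \Delta P = \frac{1}{2} \rho (V_1^2 - V_2^2)
Substituting knowns: 0.037839 = 0.5·1022·(9.258² − V2²)/1000
Solving for V2: V2 = √(9.258² − 2·(0.037839·1000)/1022) = 9.254 m/s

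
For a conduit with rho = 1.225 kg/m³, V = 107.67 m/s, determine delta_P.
Formula: V = \sqrt{\frac{2 \Delta P}{\rho}}
Substituting knowns: 107.67 = √(2·(delta_P·1000)/1.225)
Solving for delta_P: delta_P = 107.67²·1.225/2/1000 = 7.101 kPa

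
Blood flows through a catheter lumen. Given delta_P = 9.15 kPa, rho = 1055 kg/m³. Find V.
Formula: V = \sqrt{\frac{2 \Delta P}{\rho}}
V = √(2·(9.15·1000)/1055) = 4.165 m/s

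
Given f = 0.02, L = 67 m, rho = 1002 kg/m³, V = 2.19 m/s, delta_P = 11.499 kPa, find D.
Formula: \Delta P = f \frac{L}{D} \frac{\rho V^2}{2}
Substituting knowns: 11.499 = 0.02·(67/D)·0.5·1002·2.19²/1000
Solving for D: D = 0.02·67·0.5·1002·2.19²/(11.499·1000) = 0.28 m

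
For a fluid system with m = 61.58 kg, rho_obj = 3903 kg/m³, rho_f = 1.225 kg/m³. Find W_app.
Formula: W_{app} = mg\left(1 - \frac{\rho_f}{\rho_{obj}}\right)
W_app = 61.58·9.81·(1 − 1.225/3903) = 603.9 N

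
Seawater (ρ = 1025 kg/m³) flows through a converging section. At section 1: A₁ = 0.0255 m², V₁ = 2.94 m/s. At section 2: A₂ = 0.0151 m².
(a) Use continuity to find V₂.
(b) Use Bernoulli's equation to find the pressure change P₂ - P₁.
(a) Continuity: A₁V₁=A₂V₂ -> V₂=A₁V₁/A₂=0.0255*2.94/0.0151=4.96 m/s
(b) Bernoulli: P₂-P₁=0.5*rho*(V₁^2-V₂^2)/1000=0.5*1025*(2.94^2-4.96^2)/1000=-8.178 kPa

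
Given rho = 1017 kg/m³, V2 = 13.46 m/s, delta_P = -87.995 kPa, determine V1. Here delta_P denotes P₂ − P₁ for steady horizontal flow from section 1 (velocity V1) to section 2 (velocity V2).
Formula: \Delta P = \frac{1}{2} \rho (V_1^2 - V_2^2)
Substituting knowns: -87.995 = 0.5·1017·(V1² − 13.46²)/1000
Solving for V1: V1 = √(13.46² + 2·(-87.995·1000)/1017) = 2.85 m/s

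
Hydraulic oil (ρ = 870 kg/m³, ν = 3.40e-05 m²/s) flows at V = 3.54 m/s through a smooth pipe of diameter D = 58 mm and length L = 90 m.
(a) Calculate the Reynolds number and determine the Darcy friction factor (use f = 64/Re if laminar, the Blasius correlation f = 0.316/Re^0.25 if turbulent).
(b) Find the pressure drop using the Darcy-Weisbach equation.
(a) Re = V·D/ν = 3.54·0.058/3.40e-05 = 6038.8 → turbulent (Re > 4000); f = 0.316/Re^0.25 = 0.316/6038.8^0.25 = 0.035847
(b) Darcy-Weisbach: ΔP = f·(L/D)·½ρV²/1000 = 0.035847·(90/0.058)·½·870·3.54²/1000 = 303.2 kPa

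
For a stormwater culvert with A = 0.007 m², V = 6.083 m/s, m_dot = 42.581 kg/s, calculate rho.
Formula: \dot{m} = \rho A V
Substituting knowns: 42.581 = rho·0.007·6.083
Solving for rho: rho = 42.581/(0.007·6.083) = 1000 kg/m³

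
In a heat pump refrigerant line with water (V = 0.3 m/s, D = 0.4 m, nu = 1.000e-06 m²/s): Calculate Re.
Formula: Re = \frac{V D}{\nu}
Re = 0.3·0.4/1.000e-06 = 120000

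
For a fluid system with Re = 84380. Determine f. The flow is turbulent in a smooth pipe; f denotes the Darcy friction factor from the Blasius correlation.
Formula: f = \frac{0.316}{Re^{0.25}}
f = 0.316/84380^0.25 = 0.01854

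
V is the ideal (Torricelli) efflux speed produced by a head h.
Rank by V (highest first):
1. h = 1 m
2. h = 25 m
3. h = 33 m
Case 1: V = 4.429 m/s
Case 2: V = 22.15 m/s
Case 3: V = 25.45 m/s
Ranking (highest first): 3, 2, 1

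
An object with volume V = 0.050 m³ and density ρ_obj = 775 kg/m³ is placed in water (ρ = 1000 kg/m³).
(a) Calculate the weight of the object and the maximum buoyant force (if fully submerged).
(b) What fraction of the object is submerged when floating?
(a) W=rho_obj*g*V=775*9.81*0.050=380.1 N; F_B(max)=rho*g*V=1000*9.81*0.050=490.5 N
(b) Floating fraction=rho_obj/rho=775/1000=0.775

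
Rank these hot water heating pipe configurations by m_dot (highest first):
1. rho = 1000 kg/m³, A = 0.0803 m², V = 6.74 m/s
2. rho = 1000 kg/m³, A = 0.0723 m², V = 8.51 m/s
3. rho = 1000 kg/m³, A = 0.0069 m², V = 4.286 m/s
Case 1: m_dot = 541.2 kg/s
Case 2: m_dot = 615.3 kg/s
Case 3: m_dot = 29.57 kg/s
Ranking (highest first): 2, 1, 3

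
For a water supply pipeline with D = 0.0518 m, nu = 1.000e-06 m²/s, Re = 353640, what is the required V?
Formula: Re = \frac{V D}{\nu}
Substituting knowns: 353640 = V·0.0518/1.000e-06
Solving for V: V = 353640·1.000e-06/0.0518 = 6.827 m/s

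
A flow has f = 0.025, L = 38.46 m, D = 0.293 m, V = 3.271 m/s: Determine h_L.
Formula: h_L = f \frac{L}{D} \frac{V^2}{2g}
h_L = 0.025·(38.46/0.293)·3.271²/(2·9.81) = 1.79 m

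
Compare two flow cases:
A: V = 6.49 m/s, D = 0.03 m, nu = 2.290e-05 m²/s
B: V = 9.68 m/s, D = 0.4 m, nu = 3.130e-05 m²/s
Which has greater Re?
Re(A) = 8502, Re(B) = 123706. Answer: B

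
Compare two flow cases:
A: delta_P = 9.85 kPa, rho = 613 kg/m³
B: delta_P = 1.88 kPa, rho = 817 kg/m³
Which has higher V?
V(A) = 5.669 m/s, V(B) = 2.145 m/s. Answer: A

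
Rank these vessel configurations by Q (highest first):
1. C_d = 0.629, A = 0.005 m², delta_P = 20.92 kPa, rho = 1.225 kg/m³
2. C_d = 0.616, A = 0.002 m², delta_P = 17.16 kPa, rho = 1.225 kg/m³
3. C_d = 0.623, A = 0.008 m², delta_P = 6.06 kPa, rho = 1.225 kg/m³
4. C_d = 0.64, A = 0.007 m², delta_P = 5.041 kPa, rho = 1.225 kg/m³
Case 1: Q = 581.2 L/s
Case 2: Q = 206.2 L/s
Case 3: Q = 495.7 L/s
Case 4: Q = 406.4 L/s
Ranking (highest first): 1, 3, 4, 2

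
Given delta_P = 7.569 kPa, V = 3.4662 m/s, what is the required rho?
Formula: V = \sqrt{\frac{2 \Delta P}{\rho}}
Substituting knowns: 3.4662 = √(2·(7.569·1000)/rho)
Solving for rho: rho = 2·(7.569·1000)/3.4662² = 1260 kg/m³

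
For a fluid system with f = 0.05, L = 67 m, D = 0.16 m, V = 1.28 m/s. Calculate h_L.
Formula: h_L = f \frac{L}{D} \frac{V^2}{2g}
h_L = 0.05·(67/0.16)·1.28²/(2·9.81) = 1.748 m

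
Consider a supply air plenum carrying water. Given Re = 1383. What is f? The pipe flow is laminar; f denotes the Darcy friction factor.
Formula: f = \frac{64}{Re}
f = 64/1383 = 0.04628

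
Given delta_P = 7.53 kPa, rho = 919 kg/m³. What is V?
Formula: V = \sqrt{\frac{2 \Delta P}{\rho}}
V = √(2·(7.53·1000)/919) = 4.048 m/s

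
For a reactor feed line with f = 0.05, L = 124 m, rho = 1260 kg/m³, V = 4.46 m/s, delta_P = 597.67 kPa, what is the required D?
Formula: \Delta P = f \frac{L}{D} \frac{\rho V^2}{2}
Substituting knowns: 597.67 = 0.05·(124/D)·0.5·1260·4.46²/1000
Solving for D: D = 0.05·124·0.5·1260·4.46²/(597.67·1000) = 0.13 m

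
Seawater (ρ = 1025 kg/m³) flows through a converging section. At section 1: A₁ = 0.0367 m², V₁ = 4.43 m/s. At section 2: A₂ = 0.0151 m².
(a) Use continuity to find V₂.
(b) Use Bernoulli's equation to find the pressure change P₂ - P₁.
(a) Continuity: A₁V₁=A₂V₂ -> V₂=A₁V₁/A₂=0.0367*4.43/0.0151=10.77 m/s
(b) Bernoulli: P₂-P₁=0.5*rho*(V₁^2-V₂^2)/1000=0.5*1025*(4.43^2-10.77^2)/1000=-49.39 kPa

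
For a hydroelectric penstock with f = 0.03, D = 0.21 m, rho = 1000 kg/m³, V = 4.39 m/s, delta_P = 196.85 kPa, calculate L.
Formula: \Delta P = f \frac{L}{D} \frac{\rho V^2}{2}
Substituting knowns: 196.85 = 0.03·(L/0.21)·0.5·1000·4.39²/1000
Solving for L: L = (196.85·1000)·0.21/(0.03·0.5·1000·4.39²) = 143 m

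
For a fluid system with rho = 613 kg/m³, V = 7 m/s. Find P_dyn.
Formula: P_{dyn} = \frac{1}{2} \rho V^2
P_dyn = 0.5·613·7²/1000 = 15.02 kPa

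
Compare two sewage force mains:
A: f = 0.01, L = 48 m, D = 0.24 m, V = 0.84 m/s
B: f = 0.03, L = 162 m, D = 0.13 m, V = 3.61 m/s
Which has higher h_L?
h_L(A) = 0.07193 m, h_L(B) = 24.83 m. Answer: B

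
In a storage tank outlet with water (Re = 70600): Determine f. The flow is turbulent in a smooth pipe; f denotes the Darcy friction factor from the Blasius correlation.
Formula: f = \frac{0.316}{Re^{0.25}}
f = 0.316/70600^0.25 = 0.01939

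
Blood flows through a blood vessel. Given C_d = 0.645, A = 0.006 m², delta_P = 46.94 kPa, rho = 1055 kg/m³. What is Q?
Formula: Q = C_d A \sqrt{\frac{2 \Delta P}{\rho}}
Q = 0.645·0.006·√(2·(46.94·1000)/1055)·1000 = 36.51 L/s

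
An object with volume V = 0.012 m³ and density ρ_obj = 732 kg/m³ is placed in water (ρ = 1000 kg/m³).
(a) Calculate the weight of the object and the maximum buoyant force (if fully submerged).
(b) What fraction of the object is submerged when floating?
(a) W=rho_obj*g*V=732*9.81*0.012=86.2 N; F_B(max)=rho*g*V=1000*9.81*0.012=117.7 N
(b) Floating fraction=rho_obj/rho=732/1000=0.732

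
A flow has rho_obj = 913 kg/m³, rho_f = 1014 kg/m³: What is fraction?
Formula: f_{sub} = \frac{\rho_{obj}}{\rho_f}
fraction = 913/1014 = 0.9004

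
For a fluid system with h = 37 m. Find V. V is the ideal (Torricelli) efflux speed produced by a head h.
Formula: V = \sqrt{2 g h}
V = √(2·9.81·37) = 26.94 m/s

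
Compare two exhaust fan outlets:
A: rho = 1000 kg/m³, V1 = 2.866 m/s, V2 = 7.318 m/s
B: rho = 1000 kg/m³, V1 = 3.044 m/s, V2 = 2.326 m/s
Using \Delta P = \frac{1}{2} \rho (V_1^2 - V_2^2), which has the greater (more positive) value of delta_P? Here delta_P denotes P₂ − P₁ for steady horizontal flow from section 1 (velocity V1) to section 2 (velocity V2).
delta_P(A) = -22.67 kPa, delta_P(B) = 1.928 kPa. Answer: B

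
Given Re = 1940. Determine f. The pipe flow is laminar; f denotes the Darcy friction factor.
Formula: f = \frac{64}{Re}
f = 64/1940 = 0.03299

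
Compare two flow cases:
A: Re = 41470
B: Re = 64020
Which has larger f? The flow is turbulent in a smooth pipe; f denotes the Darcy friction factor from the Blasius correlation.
f(A) = 0.02214, f(B) = 0.01987. Answer: A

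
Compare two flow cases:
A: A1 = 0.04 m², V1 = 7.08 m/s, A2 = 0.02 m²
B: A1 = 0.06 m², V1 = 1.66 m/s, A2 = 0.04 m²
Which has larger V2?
V2(A) = 14.16 m/s, V2(B) = 2.49 m/s. Answer: A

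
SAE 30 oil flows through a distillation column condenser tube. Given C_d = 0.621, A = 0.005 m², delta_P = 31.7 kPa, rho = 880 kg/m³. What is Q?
Formula: Q = C_d A \sqrt{\frac{2 \Delta P}{\rho}}
Q = 0.621·0.005·√(2·(31.7·1000)/880)·1000 = 26.36 L/s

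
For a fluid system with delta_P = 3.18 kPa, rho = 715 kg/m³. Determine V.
Formula: V = \sqrt{\frac{2 \Delta P}{\rho}}
V = √(2·(3.18·1000)/715) = 2.982 m/s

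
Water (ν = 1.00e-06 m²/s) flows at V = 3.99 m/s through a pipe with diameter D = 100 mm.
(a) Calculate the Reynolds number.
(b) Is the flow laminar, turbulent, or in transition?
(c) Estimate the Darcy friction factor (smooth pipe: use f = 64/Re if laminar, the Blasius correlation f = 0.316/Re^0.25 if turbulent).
(a) Re = V·D/ν = 3.99·0.1/1.00e-06 = 399000
(b) Flow regime: turbulent (Re > 4000)
(c) Friction factor: f = 0.316/Re^0.25 = 0.316/399000^0.25 = 0.01257 (Blasius is strictly valid for Re ≲ 1e5; used here as the smooth-pipe estimate the problem specifies)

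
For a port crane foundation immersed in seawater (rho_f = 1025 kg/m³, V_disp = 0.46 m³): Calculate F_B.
Formula: F_B = \rho_f g V_{disp}
F_B = 1025·9.81·0.46 = 4625 N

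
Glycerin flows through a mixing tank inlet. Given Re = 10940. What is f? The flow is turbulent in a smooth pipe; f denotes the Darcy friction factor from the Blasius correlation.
Formula: f = \frac{0.316}{Re^{0.25}}
f = 0.316/10940^0.25 = 0.0309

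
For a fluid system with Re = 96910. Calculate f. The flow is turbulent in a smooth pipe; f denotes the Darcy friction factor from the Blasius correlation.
Formula: f = \frac{0.316}{Re^{0.25}}
f = 0.316/96910^0.25 = 0.01791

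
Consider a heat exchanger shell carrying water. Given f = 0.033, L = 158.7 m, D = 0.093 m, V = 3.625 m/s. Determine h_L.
Formula: h_L = f \frac{L}{D} \frac{V^2}{2g}
h_L = 0.033·(158.7/0.093)·3.625²/(2·9.81) = 37.72 m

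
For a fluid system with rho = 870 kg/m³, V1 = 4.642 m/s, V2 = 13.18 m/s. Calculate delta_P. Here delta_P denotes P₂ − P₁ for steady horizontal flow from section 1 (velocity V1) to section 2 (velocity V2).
Formula: \Delta P = \frac{1}{2} \rho (V_1^2 - V_2^2)
delta_P = 0.5·870·(4.642² − 13.18²)/1000 = -66.19 kPa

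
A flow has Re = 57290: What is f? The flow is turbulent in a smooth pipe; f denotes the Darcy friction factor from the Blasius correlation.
Formula: f = \frac{0.316}{Re^{0.25}}
f = 0.316/57290^0.25 = 0.02043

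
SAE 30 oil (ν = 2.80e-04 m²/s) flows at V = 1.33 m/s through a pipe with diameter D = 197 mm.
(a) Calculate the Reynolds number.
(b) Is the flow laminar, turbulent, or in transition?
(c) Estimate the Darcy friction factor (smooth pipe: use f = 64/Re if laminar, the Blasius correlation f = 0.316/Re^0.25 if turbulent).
(a) Re = V·D/ν = 1.33·0.197/2.80e-04 = 935.75
(b) Flow regime: laminar (Re < 2300)
(c) Friction factor: f = 64/Re = 64/935.75 = 0.06839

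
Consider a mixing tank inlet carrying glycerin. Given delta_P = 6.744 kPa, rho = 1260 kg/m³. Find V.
Formula: V = \sqrt{\frac{2 \Delta P}{\rho}}
V = √(2·(6.744·1000)/1260) = 3.272 m/s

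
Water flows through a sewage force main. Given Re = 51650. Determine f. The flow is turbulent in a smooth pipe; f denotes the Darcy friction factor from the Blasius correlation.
Formula: f = \frac{0.316}{Re^{0.25}}
f = 0.316/51650^0.25 = 0.02096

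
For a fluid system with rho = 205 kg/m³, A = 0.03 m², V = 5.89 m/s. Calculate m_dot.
Formula: \dot{m} = \rho A V
m_dot = 205·0.03·5.89 = 36.22 kg/s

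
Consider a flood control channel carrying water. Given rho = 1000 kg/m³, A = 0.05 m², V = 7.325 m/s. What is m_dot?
Formula: \dot{m} = \rho A V
m_dot = 1000·0.05·7.325 = 366.2 kg/s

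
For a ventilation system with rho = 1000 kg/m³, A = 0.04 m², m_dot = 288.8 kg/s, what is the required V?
Formula: \dot{m} = \rho A V
Substituting knowns: 288.8 = 1000·0.04·V
Solving for V: V = 288.8/(1000·0.04) = 7.22 m/s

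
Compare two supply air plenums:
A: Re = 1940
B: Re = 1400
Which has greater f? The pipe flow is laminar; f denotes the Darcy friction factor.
f(A) = 0.03299, f(B) = 0.04571. Answer: B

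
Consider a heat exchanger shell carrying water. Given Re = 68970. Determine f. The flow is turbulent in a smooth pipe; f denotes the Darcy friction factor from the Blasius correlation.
Formula: f = \frac{0.316}{Re^{0.25}}
f = 0.316/68970^0.25 = 0.0195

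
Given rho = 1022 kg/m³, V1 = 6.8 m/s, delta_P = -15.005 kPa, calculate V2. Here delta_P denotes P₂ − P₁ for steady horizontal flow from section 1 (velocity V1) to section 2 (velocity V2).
Formula: \Delta P = \frac{1}{2} \rho (V_1^2 - V_2^2)
Substituting knowns: -15.005 = 0.5·1022·(6.8² − V2²)/1000
Solving for V2: V2 = √(6.8² − 2·(-15.005·1000)/1022) = 8.695 m/s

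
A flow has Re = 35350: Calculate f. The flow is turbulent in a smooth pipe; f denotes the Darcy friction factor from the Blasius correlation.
Formula: f = \frac{0.316}{Re^{0.25}}
f = 0.316/35350^0.25 = 0.02305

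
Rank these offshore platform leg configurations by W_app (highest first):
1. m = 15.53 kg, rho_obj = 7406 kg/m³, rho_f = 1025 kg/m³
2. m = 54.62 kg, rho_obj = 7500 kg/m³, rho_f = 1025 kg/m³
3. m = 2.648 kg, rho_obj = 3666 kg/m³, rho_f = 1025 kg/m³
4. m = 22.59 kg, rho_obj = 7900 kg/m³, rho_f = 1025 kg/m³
Case 1: W_app = 131.3 N
Case 2: W_app = 462.6 N
Case 3: W_app = 18.71 N
Case 4: W_app = 192.9 N
Ranking (highest first): 2, 4, 1, 3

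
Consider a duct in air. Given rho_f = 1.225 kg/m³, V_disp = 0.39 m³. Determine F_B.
Formula: F_B = \rho_f g V_{disp}
F_B = 1.225·9.81·0.39 = 4.687 N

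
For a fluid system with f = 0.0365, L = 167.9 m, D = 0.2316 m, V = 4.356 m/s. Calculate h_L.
Formula: h_L = f \frac{L}{D} \frac{V^2}{2g}
h_L = 0.0365·(167.9/0.2316)·4.356²/(2·9.81) = 25.59 m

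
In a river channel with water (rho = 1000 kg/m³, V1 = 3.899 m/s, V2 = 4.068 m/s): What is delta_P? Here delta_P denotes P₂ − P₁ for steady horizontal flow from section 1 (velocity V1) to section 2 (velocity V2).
Formula: \Delta P = \frac{1}{2} \rho (V_1^2 - V_2^2)
delta_P = 0.5·1000·(3.899² − 4.068²)/1000 = -0.6732 kPa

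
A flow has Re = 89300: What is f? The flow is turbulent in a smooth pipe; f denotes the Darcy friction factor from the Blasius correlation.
Formula: f = \frac{0.316}{Re^{0.25}}
f = 0.316/89300^0.25 = 0.01828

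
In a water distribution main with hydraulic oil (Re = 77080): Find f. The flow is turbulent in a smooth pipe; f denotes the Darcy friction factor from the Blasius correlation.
Formula: f = \frac{0.316}{Re^{0.25}}
f = 0.316/77080^0.25 = 0.01896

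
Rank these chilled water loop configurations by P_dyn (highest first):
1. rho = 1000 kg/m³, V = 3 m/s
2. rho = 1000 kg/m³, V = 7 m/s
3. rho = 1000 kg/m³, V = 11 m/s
Case 1: P_dyn = 4.5 kPa
Case 2: P_dyn = 24.5 kPa
Case 3: P_dyn = 60.5 kPa
Ranking (highest first): 3, 2, 1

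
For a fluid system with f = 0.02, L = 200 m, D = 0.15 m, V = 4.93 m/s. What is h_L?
Formula: h_L = f \frac{L}{D} \frac{V^2}{2g}
h_L = 0.02·(200/0.15)·4.93²/(2·9.81) = 33.03 m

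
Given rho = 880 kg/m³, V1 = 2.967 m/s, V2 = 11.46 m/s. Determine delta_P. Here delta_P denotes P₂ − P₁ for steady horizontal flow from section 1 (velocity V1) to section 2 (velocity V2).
Formula: \Delta P = \frac{1}{2} \rho (V_1^2 - V_2^2)
delta_P = 0.5·880·(2.967² − 11.46²)/1000 = -53.91 kPa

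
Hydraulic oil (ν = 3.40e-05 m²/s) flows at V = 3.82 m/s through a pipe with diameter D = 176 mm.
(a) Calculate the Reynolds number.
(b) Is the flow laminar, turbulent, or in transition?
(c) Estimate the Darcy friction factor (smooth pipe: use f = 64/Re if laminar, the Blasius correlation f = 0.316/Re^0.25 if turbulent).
(a) Re = V·D/ν = 3.82·0.176/3.40e-05 = 19774
(b) Flow regime: turbulent (Re > 4000)
(c) Friction factor: f = 0.316/Re^0.25 = 0.316/19774^0.25 = 0.02665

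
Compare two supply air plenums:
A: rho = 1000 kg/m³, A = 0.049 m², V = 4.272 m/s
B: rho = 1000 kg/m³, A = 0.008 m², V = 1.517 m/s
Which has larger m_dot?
m_dot(A) = 209.3 kg/s, m_dot(B) = 12.14 kg/s. Answer: A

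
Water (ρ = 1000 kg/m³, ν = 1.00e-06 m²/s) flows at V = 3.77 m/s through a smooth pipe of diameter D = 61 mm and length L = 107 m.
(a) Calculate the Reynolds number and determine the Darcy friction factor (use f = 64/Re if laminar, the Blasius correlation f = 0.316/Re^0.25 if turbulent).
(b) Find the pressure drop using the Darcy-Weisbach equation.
(a) Re = V·D/ν = 3.77·0.061/1.00e-06 = 229970 → turbulent (Re > 4000); f = 0.316/Re^0.25 = 0.316/229970^0.25 = 0.01443 (Blasius is strictly valid for Re ≲ 1e5; used here as the smooth-pipe estimate the problem specifies)
(b) Darcy-Weisbach: ΔP = f·(L/D)·½ρV²/1000 = 0.01443·(107/0.061)·½·1000·3.77²/1000 = 179.9 kPa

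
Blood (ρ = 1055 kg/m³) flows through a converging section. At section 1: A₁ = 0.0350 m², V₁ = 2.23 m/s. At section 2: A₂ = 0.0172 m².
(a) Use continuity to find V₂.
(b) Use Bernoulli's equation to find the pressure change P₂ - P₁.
(a) Continuity: A₁V₁=A₂V₂ -> V₂=A₁V₁/A₂=0.0350*2.23/0.0172=4.54 m/s
(b) Bernoulli: P₂-P₁=0.5*rho*(V₁^2-V₂^2)/1000=0.5*1055*(2.23^2-4.54^2)/1000=-8.249 kPa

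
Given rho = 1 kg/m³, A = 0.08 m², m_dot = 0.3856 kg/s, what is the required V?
Formula: \dot{m} = \rho A V
Substituting knowns: 0.3856 = 1·0.08·V
Solving for V: V = 0.3856/(1·0.08) = 4.82 m/s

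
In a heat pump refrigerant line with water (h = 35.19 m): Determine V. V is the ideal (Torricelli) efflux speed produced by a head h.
Formula: V = \sqrt{2 g h}
V = √(2·9.81·35.19) = 26.28 m/s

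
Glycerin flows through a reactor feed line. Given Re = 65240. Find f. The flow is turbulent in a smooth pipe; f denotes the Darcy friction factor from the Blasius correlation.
Formula: f = \frac{0.316}{Re^{0.25}}
f = 0.316/65240^0.25 = 0.01977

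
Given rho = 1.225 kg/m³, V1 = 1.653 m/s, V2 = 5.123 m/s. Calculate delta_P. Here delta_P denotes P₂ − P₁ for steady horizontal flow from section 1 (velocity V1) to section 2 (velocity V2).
Formula: \Delta P = \frac{1}{2} \rho (V_1^2 - V_2^2)
delta_P = 0.5·1.225·(1.653² − 5.123²)/1000 = -0.0144 kPa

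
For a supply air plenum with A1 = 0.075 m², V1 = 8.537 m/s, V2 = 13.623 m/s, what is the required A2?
Formula: V_2 = \frac{A_1 V_1}{A_2}
Substituting knowns: 13.623 = 0.075·8.537/A2
Solving for A2: A2 = 0.075·8.537/13.623 = 0.047 m²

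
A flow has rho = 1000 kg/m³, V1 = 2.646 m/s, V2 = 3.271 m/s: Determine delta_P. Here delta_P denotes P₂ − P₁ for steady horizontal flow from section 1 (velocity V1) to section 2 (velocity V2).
Formula: \Delta P = \frac{1}{2} \rho (V_1^2 - V_2^2)
delta_P = 0.5·1000·(2.646² − 3.271²)/1000 = -1.849 kPa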